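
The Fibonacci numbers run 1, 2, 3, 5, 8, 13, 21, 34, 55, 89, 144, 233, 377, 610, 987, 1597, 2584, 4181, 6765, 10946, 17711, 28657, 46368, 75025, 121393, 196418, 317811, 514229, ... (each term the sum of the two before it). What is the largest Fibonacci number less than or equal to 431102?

317811

317811 ≤ 431102 < 514229, so the largest Fibonacci number not exceeding 431102 is 317811.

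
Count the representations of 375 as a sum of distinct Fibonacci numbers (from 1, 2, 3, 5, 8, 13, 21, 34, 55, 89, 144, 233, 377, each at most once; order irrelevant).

6

Each representation comes from the Zeckendorf form by replacing some F_k with F_{k−1} + F_{k−2} where possible.
375 = 233+89+34+13+5+1 = 233+89+34+13+3+2+1 = 233+89+34+8+5+3+2+1 = … (3 more), for 6 in all.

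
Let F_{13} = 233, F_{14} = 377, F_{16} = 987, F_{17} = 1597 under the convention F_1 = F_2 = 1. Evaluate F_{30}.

By the addition formula F_{m+n} = F_m F_{n+1} + F_{m−1} F_n with m=14, n=16: F_{30} = 377·1597 + 233·987 = 602069 + 229971 = 832040.

832040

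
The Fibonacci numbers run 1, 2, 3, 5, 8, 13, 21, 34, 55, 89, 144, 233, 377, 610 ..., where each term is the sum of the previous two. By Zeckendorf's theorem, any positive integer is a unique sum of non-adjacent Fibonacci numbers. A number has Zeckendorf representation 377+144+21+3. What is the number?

545

377+144+21+3 = 545.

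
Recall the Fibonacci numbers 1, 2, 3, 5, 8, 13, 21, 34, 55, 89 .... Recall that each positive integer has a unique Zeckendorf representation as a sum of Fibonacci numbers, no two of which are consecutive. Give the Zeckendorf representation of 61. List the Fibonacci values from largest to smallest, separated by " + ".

55 + 5 + 1

Greedy algorithm:
55 ≤ 61 < 89, so take 55; remainder 6
5 ≤ 6 < 8, so take 5; remainder 1
1 ≤ 1 < 2, so take 1; remainder 0
So 61 = 55 + 5 + 1, with no two terms consecutive in the sequence.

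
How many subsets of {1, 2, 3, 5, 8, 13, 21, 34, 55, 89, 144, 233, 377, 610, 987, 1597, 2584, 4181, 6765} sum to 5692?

46

5692 = 4181+987+377+144+3 = 4181+987+377+144+2+1 = 4181+987+377+89+55+3 = 4181+987+377+89+55+2+1 = … (42 more), for 46 in all.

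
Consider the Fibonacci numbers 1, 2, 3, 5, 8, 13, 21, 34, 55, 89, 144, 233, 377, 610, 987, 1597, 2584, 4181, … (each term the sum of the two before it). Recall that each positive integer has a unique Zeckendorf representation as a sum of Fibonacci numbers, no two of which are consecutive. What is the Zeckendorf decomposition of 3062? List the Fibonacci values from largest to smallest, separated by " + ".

3062: greatest Fibonacci not exceeding it is 2584, leaving 478
478: greatest Fibonacci not exceeding it is 377, leaving 101
101: greatest Fibonacci not exceeding it is 89, leaving 12
12: greatest Fibonacci not exceeding it is 8, leaving 4
4: greatest Fibonacci not exceeding it is 3, leaving 1
1: greatest Fibonacci not exceeding it is 1, leaving 0
So 3062 = 2584 + 377 + 89 + 8 + 3 + 1, with no two terms consecutive in the sequence.

2584 + 377 + 89 + 8 + 3 + 1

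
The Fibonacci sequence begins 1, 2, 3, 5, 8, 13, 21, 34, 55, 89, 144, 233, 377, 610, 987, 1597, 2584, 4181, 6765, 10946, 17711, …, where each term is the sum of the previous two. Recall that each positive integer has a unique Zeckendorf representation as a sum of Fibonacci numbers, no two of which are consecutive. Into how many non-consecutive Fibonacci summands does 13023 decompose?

subtract 10946 from 13023: 2077 remains
subtract 1597 from 2077: 480 remains
subtract 377 from 480: 103 remains
subtract 89 from 103: 14 remains
subtract 13 from 14: 1 remains
subtract 1 from 1: 0 remains
13023 = 10946 + 1597 + 377 + 89 + 13 + 1, which has 6 terms.

6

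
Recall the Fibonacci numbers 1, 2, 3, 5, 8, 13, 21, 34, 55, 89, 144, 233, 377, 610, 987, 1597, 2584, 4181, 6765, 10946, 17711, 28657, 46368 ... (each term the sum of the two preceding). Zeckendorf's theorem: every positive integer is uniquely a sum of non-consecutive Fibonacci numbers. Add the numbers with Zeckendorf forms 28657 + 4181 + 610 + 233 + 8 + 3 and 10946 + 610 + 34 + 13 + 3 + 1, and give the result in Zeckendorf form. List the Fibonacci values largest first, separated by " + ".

The two numbers are 33692 and 11607, so their sum is 45299.
Greedy algorithm:
45299: greatest Fibonacci not exceeding it is 28657, leaving 16642
16642: greatest Fibonacci not exceeding it is 10946, leaving 5696
5696: greatest Fibonacci not exceeding it is 4181, leaving 1515
1515: greatest Fibonacci not exceeding it is 987, leaving 528
528: greatest Fibonacci not exceeding it is 377, leaving 151
151: greatest Fibonacci not exceeding it is 144, leaving 7
7: greatest Fibonacci not exceeding it is 5, leaving 2
2: greatest Fibonacci not exceeding it is 2, leaving 0

28657 + 10946 + 4181 + 987 + 377 + 144 + 5 + 2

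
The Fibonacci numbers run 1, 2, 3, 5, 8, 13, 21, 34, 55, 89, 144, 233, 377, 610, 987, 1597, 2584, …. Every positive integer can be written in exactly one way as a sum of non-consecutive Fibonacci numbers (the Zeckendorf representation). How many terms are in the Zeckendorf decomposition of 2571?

Greedily peel off the largest Fibonacci term at each step:
subtract 1597 from 2571: 974 remains
subtract 610 from 974: 364 remains
subtract 233 from 364: 131 remains
subtract 89 from 131: 42 remains
subtract 34 from 42: 8 remains
subtract 8 from 8: 0 remains
2571 = 1597 + 610 + 233 + 89 + 34 + 8, which has 6 terms.

6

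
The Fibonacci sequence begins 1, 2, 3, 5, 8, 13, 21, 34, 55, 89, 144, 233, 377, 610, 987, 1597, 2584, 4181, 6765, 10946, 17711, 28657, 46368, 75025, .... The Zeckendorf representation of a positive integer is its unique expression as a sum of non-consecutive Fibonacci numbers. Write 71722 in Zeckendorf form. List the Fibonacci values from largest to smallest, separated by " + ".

Greedily peel off the largest Fibonacci term at each step:
71722: greatest Fibonacci not exceeding it is 46368, leaving 25354
25354: greatest Fibonacci not exceeding it is 17711, leaving 7643
7643: greatest Fibonacci not exceeding it is 6765, leaving 878
878: greatest Fibonacci not exceeding it is 610, leaving 268
268: greatest Fibonacci not exceeding it is 233, leaving 35
35: greatest Fibonacci not exceeding it is 34, leaving 1
1: greatest Fibonacci not exceeding it is 1, leaving 0
So 71722 = 46368 + 17711 + 6765 + 610 + 233 + 34 + 1, with no two terms consecutive in the sequence.

46368 + 17711 + 6765 + 610 + 233 + 34 + 1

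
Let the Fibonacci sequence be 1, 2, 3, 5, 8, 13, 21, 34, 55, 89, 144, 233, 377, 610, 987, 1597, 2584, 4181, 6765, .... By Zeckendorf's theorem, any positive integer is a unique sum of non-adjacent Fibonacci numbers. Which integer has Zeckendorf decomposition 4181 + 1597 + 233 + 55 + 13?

6079

4181 + 1597 + 233 + 55 + 13 = 6079.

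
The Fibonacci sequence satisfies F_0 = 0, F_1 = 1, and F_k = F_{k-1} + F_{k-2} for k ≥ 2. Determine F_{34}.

5702887

Iterating the recurrence up to F_{27} = 196418 and F_{26} = 121393:
F_{28} = F_{27} + F_{26} = 196418 + 121393 = 317811
F_{29} = F_{28} + F_{27} = 317811 + 196418 = 514229
F_{30} = F_{29} + F_{28} = 514229 + 317811 = 832040
F_{31} = F_{30} + F_{29} = 832040 + 514229 = 1346269
F_{32} = F_{31} + F_{30} = 1346269 + 832040 = 2178309
F_{33} = F_{32} + F_{31} = 2178309 + 1346269 = 3524578
F_{34} = F_{33} + F_{32} = 3524578 + 2178309 = 5702887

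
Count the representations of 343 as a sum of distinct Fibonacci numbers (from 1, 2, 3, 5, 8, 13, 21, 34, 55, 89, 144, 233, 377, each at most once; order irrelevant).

12

Starting from the Zeckendorf form and repeatedly splitting a term F_k into F_{k−1} + F_{k−2} (when neither is already used) reaches every representation.
343 = 233+89+21 = 233+89+13+8 = 233+55+34+21 = 233+89+13+5+3 = … (8 more), for 12 in all.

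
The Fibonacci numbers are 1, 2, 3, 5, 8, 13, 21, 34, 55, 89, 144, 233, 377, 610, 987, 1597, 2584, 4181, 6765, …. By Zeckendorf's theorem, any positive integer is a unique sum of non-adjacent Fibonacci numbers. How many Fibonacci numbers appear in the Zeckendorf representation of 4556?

7

4181 ≤ 4556 < 6765, so take 4181; remainder 375
233 ≤ 375 < 377, so take 233; remainder 142
89 ≤ 142 < 144, so take 89; remainder 53
34 ≤ 53 < 55, so take 34; remainder 19
13 ≤ 19 < 21, so take 13; remainder 6
5 ≤ 6 < 8, so take 5; remainder 1
1 ≤ 1 < 2, so take 1; remainder 0
4556 = 4181 + 233 + 89 + 34 + 13 + 5 + 1, which has 7 terms.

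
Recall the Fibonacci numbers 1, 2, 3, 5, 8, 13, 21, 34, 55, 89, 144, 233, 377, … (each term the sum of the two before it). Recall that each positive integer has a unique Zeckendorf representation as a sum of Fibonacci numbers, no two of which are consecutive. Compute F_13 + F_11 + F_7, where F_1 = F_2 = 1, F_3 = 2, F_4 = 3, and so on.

335

F_13 + F_11 + F_7 = 233 + 89 + 13 = 335.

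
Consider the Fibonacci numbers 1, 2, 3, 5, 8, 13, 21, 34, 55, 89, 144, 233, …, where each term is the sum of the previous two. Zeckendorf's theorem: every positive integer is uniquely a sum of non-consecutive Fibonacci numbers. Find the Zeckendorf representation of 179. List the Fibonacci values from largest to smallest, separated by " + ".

144 + 34 + 1

Greedily peel off the largest Fibonacci term at each step:
179 − 144 = 35
35 − 34 = 1
1 − 1 = 0
So 179 = 144 + 34 + 1, with no two terms consecutive in the sequence.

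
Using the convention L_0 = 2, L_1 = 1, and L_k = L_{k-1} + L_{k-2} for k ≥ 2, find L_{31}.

Iterating the recurrence up to L_{26} = 271443 and L_{25} = 167761:
L_{27} = L_{26} + L_{25} = 271443 + 167761 = 439204
L_{28} = L_{27} + L_{26} = 439204 + 271443 = 710647
L_{29} = L_{28} + L_{27} = 710647 + 439204 = 1149851
L_{30} = L_{29} + L_{28} = 1149851 + 710647 = 1860498
L_{31} = L_{30} + L_{29} = 1860498 + 1149851 = 3010349

3010349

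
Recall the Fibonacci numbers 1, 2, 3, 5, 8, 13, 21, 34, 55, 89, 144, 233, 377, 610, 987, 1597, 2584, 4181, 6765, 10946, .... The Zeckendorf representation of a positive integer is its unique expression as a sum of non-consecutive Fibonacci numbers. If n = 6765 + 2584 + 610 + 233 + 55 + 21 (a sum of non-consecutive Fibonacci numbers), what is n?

10268

6765 + 2584 + 610 + 233 + 55 + 21 = 10268.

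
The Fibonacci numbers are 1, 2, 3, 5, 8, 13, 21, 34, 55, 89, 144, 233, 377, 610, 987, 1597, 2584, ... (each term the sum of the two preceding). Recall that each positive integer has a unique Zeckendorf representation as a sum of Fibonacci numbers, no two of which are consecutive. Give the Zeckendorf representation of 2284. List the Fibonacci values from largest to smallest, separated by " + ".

1597 ≤ 2284 < 2584, so take 1597; remainder 687
610 ≤ 687 < 987, so take 610; remainder 77
55 ≤ 77 < 89, so take 55; remainder 22
21 ≤ 22 < 34, so take 21; remainder 1
1 ≤ 1 < 2, so take 1; remainder 0
So 2284 = 1597 + 610 + 55 + 21 + 1, with no two terms consecutive in the sequence.

1597 + 610 + 55 + 21 + 1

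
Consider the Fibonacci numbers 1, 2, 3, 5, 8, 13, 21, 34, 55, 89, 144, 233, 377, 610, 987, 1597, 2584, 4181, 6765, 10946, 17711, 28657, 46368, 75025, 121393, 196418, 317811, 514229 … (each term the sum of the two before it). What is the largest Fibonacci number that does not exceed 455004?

317811

317811 ≤ 455004 < 514229, so the largest Fibonacci number not exceeding 455004 is 317811.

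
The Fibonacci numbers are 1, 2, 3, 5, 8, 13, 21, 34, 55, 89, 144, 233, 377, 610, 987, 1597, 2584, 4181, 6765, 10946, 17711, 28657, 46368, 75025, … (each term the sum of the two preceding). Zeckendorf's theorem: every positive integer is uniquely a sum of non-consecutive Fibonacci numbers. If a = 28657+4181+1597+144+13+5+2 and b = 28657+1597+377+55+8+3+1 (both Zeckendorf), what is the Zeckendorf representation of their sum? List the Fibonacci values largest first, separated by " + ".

The two numbers are 34599 and 30698, so their sum is 65297.
65297: greatest Fibonacci not exceeding it is 46368, leaving 18929
18929: greatest Fibonacci not exceeding it is 17711, leaving 1218
1218: greatest Fibonacci not exceeding it is 987, leaving 231
231: greatest Fibonacci not exceeding it is 144, leaving 87
87: greatest Fibonacci not exceeding it is 55, leaving 32
32: greatest Fibonacci not exceeding it is 21, leaving 11
11: greatest Fibonacci not exceeding it is 8, leaving 3
3: greatest Fibonacci not exceeding it is 3, leaving 0

46368 + 17711 + 987 + 144 + 55 + 21 + 8 + 3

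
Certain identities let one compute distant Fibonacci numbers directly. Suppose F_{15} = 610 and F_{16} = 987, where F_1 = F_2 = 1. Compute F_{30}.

832040

By the doubling identity F_{2k} = F_k(2F_{k+1} − F_k): F_{30} = 610·(2·987 − 610) = 610·1364 = 832040.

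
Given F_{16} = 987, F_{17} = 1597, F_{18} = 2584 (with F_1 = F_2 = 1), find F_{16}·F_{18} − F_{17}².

-1

987·2584 − 1597² = 2550408 − 2550409 = -1. (Cassini's identity: F_{k−1}F_{k+1} − F_k² = (−1)^k.)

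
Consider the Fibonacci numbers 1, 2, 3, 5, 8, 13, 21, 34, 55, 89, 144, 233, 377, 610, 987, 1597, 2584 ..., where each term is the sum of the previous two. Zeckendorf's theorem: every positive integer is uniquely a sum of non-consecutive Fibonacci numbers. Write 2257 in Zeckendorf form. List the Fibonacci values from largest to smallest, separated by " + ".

1597 + 610 + 34 + 13 + 3

largest Fibonacci ≤ 2257 is 1597; 2257 − 1597 = 660
largest Fibonacci ≤ 660 is 610; 660 − 610 = 50
largest Fibonacci ≤ 50 is 34; 50 − 34 = 16
largest Fibonacci ≤ 16 is 13; 16 − 13 = 3
largest Fibonacci ≤ 3 is 3; 3 − 3 = 0
So 2257 = 1597 + 610 + 34 + 13 + 3, with no two terms consecutive in the sequence.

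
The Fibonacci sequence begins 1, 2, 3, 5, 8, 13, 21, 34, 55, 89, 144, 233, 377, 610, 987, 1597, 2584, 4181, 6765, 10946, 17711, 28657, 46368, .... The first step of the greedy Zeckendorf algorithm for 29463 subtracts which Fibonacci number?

28657

28657 ≤ 29463 < 46368, so the largest Fibonacci number not exceeding 29463 is 28657.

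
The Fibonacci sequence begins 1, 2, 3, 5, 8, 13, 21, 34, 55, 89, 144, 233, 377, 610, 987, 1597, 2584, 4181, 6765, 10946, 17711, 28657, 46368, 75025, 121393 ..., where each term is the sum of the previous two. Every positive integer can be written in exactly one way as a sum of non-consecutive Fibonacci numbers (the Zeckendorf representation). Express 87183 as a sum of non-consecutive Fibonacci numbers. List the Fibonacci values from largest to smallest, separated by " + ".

take 75025 (≤ 87183); 87183 − 75025 = 12158
take 10946 (≤ 12158); 12158 − 10946 = 1212
take 987 (≤ 1212); 1212 − 987 = 225
take 144 (≤ 225); 225 − 144 = 81
take 55 (≤ 81); 81 − 55 = 26
take 21 (≤ 26); 26 − 21 = 5
take 5 (≤ 5); 5 − 5 = 0
So 87183 = 75025 + 10946 + 987 + 144 + 55 + 21 + 5, with no two terms consecutive in the sequence.

75025 + 10946 + 987 + 144 + 55 + 21 + 5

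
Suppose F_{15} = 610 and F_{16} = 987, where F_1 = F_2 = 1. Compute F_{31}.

By F_{2k+1} = F_k² + F_{k+1}²: F_{31} = 610² + 987² = 372100 + 974169 = 1346269.

1346269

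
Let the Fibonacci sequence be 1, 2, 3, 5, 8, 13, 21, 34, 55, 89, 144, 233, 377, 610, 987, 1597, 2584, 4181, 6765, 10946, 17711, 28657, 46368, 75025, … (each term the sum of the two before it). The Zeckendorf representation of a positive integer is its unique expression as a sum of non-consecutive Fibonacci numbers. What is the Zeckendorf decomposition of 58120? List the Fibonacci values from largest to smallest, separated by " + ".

46368 + 10946 + 610 + 144 + 34 + 13 + 5

Greedy algorithm:
largest Fibonacci ≤ 58120 is 46368; 58120 − 46368 = 11752
largest Fibonacci ≤ 11752 is 10946; 11752 − 10946 = 806
largest Fibonacci ≤ 806 is 610; 806 − 610 = 196
largest Fibonacci ≤ 196 is 144; 196 − 144 = 52
largest Fibonacci ≤ 52 is 34; 52 − 34 = 18
largest Fibonacci ≤ 18 is 13; 18 − 13 = 5
largest Fibonacci ≤ 5 is 5; 5 − 5 = 0
So 58120 = 46368 + 10946 + 610 + 144 + 34 + 13 + 5, with no two terms consecutive in the sequence.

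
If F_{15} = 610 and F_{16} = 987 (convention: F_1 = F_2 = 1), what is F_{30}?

832040

By the doubling identity F_{2k} = F_k(2F_{k+1} − F_k): F_{30} = 610·(2·987 − 610) = 610·1364 = 832040.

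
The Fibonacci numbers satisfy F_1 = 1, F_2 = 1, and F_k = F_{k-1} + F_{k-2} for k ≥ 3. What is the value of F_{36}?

Iterating the recurrence up to F_{30} = 832040 and F_{29} = 514229:
F_{31} = F_{30} + F_{29} = 832040 + 514229 = 1346269
F_{32} = F_{31} + F_{30} = 1346269 + 832040 = 2178309
F_{33} = F_{32} + F_{31} = 2178309 + 1346269 = 3524578
F_{34} = F_{33} + F_{32} = 3524578 + 2178309 = 5702887
F_{35} = F_{34} + F_{33} = 5702887 + 3524578 = 9227465
F_{36} = F_{35} + F_{34} = 9227465 + 5702887 = 14930352

14930352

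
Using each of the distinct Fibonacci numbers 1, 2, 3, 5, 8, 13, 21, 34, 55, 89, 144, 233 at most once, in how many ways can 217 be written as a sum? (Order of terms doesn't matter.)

Each representation comes from the Zeckendorf form by replacing some F_k with F_{k−1} + F_{k−2} where possible.
217 = 144+55+13+5 = 144+55+13+3+2 = 144+34+21+13+5 = … (6 more), for 9 in all.

9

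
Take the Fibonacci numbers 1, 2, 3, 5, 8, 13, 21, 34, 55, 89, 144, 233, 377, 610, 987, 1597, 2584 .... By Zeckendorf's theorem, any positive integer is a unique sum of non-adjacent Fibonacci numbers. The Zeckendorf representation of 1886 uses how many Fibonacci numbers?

Greedy algorithm:
largest Fibonacci ≤ 1886 is 1597; 1886 − 1597 = 289
largest Fibonacci ≤ 289 is 233; 289 − 233 = 56
largest Fibonacci ≤ 56 is 55; 56 − 55 = 1
largest Fibonacci ≤ 1 is 1; 1 − 1 = 0
1886 = 1597 + 233 + 55 + 1, which has 4 terms.

4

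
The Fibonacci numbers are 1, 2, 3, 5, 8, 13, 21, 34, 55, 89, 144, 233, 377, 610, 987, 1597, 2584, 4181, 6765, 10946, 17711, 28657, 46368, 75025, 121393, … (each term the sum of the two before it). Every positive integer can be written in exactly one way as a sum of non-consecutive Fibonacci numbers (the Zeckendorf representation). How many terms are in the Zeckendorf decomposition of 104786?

7

104786 − 75025 = 29761
29761 − 28657 = 1104
1104 − 987 = 117
117 − 89 = 28
28 − 21 = 7
7 − 5 = 2
2 − 2 = 0
104786 = 75025 + 28657 + 987 + 89 + 21 + 5 + 2, which has 7 terms.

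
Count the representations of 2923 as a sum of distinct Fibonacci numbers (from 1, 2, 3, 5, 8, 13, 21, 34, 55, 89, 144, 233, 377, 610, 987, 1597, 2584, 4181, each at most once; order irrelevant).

Each representation comes from the Zeckendorf form by replacing some F_k with F_{k−1} + F_{k−2} where possible.
2923 = 2584+233+89+13+3+1 = 2584+233+89+8+5+3+1 = 2584+233+55+34+13+3+1 = … (21 more), for 24 in all.

24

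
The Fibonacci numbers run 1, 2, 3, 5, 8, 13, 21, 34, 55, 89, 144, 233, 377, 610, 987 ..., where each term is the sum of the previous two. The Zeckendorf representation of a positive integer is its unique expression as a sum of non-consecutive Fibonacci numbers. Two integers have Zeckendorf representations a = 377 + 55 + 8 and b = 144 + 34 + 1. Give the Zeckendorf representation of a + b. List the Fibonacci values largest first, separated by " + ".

The two numbers are 440 and 179, so their sum is 619.
Greedy algorithm:
largest Fibonacci ≤ 619 is 610; 619 − 610 = 9
largest Fibonacci ≤ 9 is 8; 9 − 8 = 1
largest Fibonacci ≤ 1 is 1; 1 − 1 = 0

610 + 8 + 1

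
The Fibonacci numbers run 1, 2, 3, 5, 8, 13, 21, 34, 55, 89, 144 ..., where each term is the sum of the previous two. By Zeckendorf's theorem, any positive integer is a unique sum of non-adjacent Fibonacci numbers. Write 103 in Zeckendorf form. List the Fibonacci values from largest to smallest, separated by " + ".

Greedy algorithm:
take 89 (≤ 103); 103 − 89 = 14
take 13 (≤ 14); 14 − 13 = 1
take 1 (≤ 1); 1 − 1 = 0
So 103 = 89 + 13 + 1, with no two terms consecutive in the sequence.

89 + 13 + 1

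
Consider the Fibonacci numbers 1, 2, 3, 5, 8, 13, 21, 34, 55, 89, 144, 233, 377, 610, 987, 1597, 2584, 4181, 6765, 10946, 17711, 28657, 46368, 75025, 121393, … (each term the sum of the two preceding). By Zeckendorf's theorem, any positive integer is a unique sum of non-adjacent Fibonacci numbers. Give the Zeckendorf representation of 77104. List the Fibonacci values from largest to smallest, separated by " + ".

75025 + 1597 + 377 + 89 + 13 + 3

Greedily peel off the largest Fibonacci term at each step:
77104 − 75025 = 2079
2079 − 1597 = 482
482 − 377 = 105
105 − 89 = 16
16 − 13 = 3
3 − 3 = 0
So 77104 = 75025 + 1597 + 377 + 89 + 13 + 3, with no two terms consecutive in the sequence.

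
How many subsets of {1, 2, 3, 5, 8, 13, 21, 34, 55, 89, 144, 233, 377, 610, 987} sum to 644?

15

644 = 610+34 = 610+21+13 = 377+233+34 = 610+21+8+5 = 377+233+21+13 = … (10 more), for 15 in all.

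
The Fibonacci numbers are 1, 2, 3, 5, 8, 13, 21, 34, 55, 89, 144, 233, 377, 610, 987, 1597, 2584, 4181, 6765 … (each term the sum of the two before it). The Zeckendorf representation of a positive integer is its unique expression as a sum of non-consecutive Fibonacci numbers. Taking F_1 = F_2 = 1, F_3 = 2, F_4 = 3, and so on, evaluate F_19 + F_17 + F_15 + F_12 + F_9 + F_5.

6571

F_19 + F_17 + F_15 + F_12 + F_9 + F_5 = 4181 + 1597 + 610 + 144 + 34 + 5 = 6571.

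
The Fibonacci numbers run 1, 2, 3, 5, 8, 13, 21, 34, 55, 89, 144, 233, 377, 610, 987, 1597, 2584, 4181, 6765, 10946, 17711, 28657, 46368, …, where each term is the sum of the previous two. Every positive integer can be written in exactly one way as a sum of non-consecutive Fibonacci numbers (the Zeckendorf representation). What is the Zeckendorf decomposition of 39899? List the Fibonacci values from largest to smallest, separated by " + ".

28657 + 10946 + 233 + 55 + 8

39899 − 28657 = 11242
11242 − 10946 = 296
296 − 233 = 63
63 − 55 = 8
8 − 8 = 0
So 39899 = 28657 + 10946 + 233 + 55 + 8, with no two terms consecutive in the sequence.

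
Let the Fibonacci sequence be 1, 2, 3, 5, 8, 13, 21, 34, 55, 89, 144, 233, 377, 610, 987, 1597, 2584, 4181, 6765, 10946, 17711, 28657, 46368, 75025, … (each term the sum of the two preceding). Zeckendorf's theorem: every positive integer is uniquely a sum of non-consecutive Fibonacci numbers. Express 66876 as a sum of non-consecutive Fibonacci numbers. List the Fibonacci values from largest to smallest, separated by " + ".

46368 ≤ 66876 < 75025, so take 46368; remainder 20508
17711 ≤ 20508 < 28657, so take 17711; remainder 2797
2584 ≤ 2797 < 4181, so take 2584; remainder 213
144 ≤ 213 < 233, so take 144; remainder 69
55 ≤ 69 < 89, so take 55; remainder 14
13 ≤ 14 < 21, so take 13; remainder 1
1 ≤ 1 < 2, so take 1; remainder 0
So 66876 = 46368 + 17711 + 2584 + 144 + 55 + 13 + 1, with no two terms consecutive in the sequence.

46368 + 17711 + 2584 + 144 + 55 + 13 + 1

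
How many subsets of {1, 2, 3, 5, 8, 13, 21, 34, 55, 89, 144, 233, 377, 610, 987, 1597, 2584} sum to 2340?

22

2340 = 1597+610+89+34+8+2 = 1597+610+89+34+5+3+2 = 1597+610+89+21+13+8+2 = … (19 more), for 22 in all.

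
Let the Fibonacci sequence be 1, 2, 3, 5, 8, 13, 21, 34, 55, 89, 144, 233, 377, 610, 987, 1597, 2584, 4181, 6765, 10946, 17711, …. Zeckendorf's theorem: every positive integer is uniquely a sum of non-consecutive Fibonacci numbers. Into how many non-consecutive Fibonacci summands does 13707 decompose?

take 10946 (≤ 13707); 13707 − 10946 = 2761
take 2584 (≤ 2761); 2761 − 2584 = 177
take 144 (≤ 177); 177 − 144 = 33
take 21 (≤ 33); 33 − 21 = 12
take 8 (≤ 12); 12 − 8 = 4
take 3 (≤ 4); 4 − 3 = 1
take 1 (≤ 1); 1 − 1 = 0
13707 = 10946 + 2584 + 144 + 21 + 8 + 3 + 1, which has 7 terms.

7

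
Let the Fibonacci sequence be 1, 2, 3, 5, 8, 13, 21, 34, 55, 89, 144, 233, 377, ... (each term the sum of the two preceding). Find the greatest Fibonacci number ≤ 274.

233

233 ≤ 274 < 377, so the largest Fibonacci number not exceeding 274 is 233.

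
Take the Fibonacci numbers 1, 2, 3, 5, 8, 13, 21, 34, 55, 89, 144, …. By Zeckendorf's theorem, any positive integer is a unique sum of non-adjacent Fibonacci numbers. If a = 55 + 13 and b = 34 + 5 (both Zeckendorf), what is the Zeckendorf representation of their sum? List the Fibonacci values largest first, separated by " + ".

89 + 13 + 5

The two numbers are 68 and 39, so their sum is 107.
89 ≤ 107 < 144, so take 89; remainder 18
13 ≤ 18 < 21, so take 13; remainder 5
5 ≤ 5 < 8, so take 5; remainder 0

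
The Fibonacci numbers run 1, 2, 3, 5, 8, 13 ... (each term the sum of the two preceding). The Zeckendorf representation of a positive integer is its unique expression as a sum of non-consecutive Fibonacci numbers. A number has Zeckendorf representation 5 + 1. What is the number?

5 + 1 = 6.

6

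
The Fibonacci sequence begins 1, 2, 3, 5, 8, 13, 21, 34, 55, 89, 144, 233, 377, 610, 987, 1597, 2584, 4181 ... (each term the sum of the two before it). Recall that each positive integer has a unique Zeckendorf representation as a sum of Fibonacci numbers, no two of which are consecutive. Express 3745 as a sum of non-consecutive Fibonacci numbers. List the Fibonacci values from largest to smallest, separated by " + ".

2584 + 987 + 144 + 21 + 8 + 1

largest Fibonacci ≤ 3745 is 2584; 3745 − 2584 = 1161
largest Fibonacci ≤ 1161 is 987; 1161 − 987 = 174
largest Fibonacci ≤ 174 is 144; 174 − 144 = 30
largest Fibonacci ≤ 30 is 21; 30 − 21 = 9
largest Fibonacci ≤ 9 is 8; 9 − 8 = 1
largest Fibonacci ≤ 1 is 1; 1 − 1 = 0
So 3745 = 2584 + 987 + 144 + 21 + 8 + 1, with no two terms consecutive in the sequence.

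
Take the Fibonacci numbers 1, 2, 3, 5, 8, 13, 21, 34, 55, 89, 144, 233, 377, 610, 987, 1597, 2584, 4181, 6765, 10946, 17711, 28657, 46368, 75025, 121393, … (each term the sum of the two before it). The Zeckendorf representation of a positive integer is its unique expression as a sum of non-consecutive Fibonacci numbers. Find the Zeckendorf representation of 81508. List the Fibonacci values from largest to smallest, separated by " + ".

75025 + 4181 + 1597 + 610 + 89 + 5 + 1

Repeatedly subtract the largest Fibonacci number that fits:
81508: greatest Fibonacci not exceeding it is 75025, leaving 6483
6483: greatest Fibonacci not exceeding it is 4181, leaving 2302
2302: greatest Fibonacci not exceeding it is 1597, leaving 705
705: greatest Fibonacci not exceeding it is 610, leaving 95
95: greatest Fibonacci not exceeding it is 89, leaving 6
6: greatest Fibonacci not exceeding it is 5, leaving 1
1: greatest Fibonacci not exceeding it is 1, leaving 0
So 81508 = 75025 + 4181 + 1597 + 610 + 89 + 5 + 1, with no two terms consecutive in the sequence.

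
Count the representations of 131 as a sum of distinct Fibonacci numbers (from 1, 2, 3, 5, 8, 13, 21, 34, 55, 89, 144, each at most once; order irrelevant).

Starting from the Zeckendorf form and repeatedly splitting a term F_k into F_{k−1} + F_{k−2} (when neither is already used) reaches every representation.
131 = 89+34+8 = 89+34+5+3 = 89+21+13+8 = 89+34+5+2+1 = … (5 more), for 9 in all.

9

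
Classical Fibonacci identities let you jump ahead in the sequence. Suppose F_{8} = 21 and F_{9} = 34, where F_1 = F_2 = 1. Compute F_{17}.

1597

By F_{2k+1} = F_k² + F_{k+1}²: F_{17} = 21² + 34² = 441 + 1156 = 1597.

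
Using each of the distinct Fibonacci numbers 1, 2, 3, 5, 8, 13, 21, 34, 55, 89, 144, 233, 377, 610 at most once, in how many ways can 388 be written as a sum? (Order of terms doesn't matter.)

388 = 377+8+3 = 377+8+2+1 = 233+144+8+3 = 377+5+3+2+1 = … (9 more), for 13 in all.

13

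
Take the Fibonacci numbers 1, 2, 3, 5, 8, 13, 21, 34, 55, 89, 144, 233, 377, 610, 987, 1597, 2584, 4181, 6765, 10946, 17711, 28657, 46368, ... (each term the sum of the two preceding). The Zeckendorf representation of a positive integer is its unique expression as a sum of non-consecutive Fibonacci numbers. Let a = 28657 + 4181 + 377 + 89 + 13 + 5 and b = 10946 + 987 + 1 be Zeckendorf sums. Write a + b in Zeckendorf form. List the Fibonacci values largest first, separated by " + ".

28657 + 10946 + 4181 + 987 + 377 + 89 + 13 + 5 + 1

The two numbers are 33322 and 11934, so their sum is 45256.
Greedy algorithm:
largest Fibonacci ≤ 45256 is 28657; 45256 − 28657 = 16599
largest Fibonacci ≤ 16599 is 10946; 16599 − 10946 = 5653
largest Fibonacci ≤ 5653 is 4181; 5653 − 4181 = 1472
largest Fibonacci ≤ 1472 is 987; 1472 − 987 = 485
largest Fibonacci ≤ 485 is 377; 485 − 377 = 108
largest Fibonacci ≤ 108 is 89; 108 − 89 = 19
largest Fibonacci ≤ 19 is 13; 19 − 13 = 6
largest Fibonacci ≤ 6 is 5; 6 − 5 = 1
largest Fibonacci ≤ 1 is 1; 1 − 1 = 0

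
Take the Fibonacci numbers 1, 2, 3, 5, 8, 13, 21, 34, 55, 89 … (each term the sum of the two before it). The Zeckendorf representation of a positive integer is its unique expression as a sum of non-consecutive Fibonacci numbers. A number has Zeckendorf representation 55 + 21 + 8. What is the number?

84

55 + 21 + 8 = 84.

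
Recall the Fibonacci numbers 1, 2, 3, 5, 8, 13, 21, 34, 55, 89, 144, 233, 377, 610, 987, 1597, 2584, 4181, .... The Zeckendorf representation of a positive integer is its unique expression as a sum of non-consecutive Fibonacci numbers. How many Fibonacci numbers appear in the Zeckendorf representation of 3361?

subtract 2584 from 3361: 777 remains
subtract 610 from 777: 167 remains
subtract 144 from 167: 23 remains
subtract 21 from 23: 2 remains
subtract 2 from 2: 0 remains
3361 = 2584 + 610 + 144 + 21 + 2, which has 5 terms.

5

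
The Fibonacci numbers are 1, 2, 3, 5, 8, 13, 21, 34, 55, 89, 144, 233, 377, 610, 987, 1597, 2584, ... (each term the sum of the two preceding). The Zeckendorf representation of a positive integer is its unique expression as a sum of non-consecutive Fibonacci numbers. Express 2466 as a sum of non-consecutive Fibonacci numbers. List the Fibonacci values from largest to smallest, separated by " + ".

Greedy algorithm:
take 1597 (≤ 2466); 2466 − 1597 = 869
take 610 (≤ 869); 869 − 610 = 259
take 233 (≤ 259); 259 − 233 = 26
take 21 (≤ 26); 26 − 21 = 5
take 5 (≤ 5); 5 − 5 = 0
So 2466 = 1597 + 610 + 233 + 21 + 5, with no two terms consecutive in the sequence.

1597 + 610 + 233 + 21 + 5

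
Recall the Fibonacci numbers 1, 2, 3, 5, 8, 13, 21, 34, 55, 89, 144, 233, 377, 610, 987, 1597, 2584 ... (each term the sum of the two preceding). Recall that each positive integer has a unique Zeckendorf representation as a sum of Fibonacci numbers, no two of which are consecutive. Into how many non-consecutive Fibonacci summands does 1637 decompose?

Greedily peel off the largest Fibonacci term at each step:
1637 − 1597 = 40
40 − 34 = 6
6 − 5 = 1
1 − 1 = 0
1637 = 1597 + 34 + 5 + 1, which has 4 terms.

4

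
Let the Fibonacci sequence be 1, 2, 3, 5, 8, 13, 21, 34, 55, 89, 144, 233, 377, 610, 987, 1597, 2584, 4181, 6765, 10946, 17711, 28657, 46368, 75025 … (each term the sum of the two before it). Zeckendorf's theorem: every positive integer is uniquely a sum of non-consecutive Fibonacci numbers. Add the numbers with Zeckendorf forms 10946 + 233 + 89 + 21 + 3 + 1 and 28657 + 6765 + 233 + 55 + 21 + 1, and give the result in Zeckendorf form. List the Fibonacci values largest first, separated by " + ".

The two numbers are 11293 and 35732, so their sum is 47025.
47025: greatest Fibonacci not exceeding it is 46368, leaving 657
657: greatest Fibonacci not exceeding it is 610, leaving 47
47: greatest Fibonacci not exceeding it is 34, leaving 13
13: greatest Fibonacci not exceeding it is 13, leaving 0

46368 + 610 + 34 + 13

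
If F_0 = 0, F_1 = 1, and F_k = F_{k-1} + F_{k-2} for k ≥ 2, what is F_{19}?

Iterating the recurrence up to F_{15} = 610 and F_{14} = 377:
F_{16} = F_{15} + F_{14} = 610 + 377 = 987
F_{17} = F_{16} + F_{15} = 987 + 610 = 1597
F_{18} = F_{17} + F_{16} = 1597 + 987 = 2584
F_{19} = F_{18} + F_{17} = 2584 + 1597 = 4181

4181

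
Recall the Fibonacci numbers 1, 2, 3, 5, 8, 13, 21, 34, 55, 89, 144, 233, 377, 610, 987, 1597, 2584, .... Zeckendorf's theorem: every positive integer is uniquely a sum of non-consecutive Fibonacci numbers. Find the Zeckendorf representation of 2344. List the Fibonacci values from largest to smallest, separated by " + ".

Repeatedly subtract the largest Fibonacci number that fits:
subtract 1597 from 2344: 747 remains
subtract 610 from 747: 137 remains
subtract 89 from 137: 48 remains
subtract 34 from 48: 14 remains
subtract 13 from 14: 1 remains
subtract 1 from 1: 0 remains
So 2344 = 1597 + 610 + 89 + 34 + 13 + 1, with no two terms consecutive in the sequence.

1597 + 610 + 89 + 34 + 13 + 1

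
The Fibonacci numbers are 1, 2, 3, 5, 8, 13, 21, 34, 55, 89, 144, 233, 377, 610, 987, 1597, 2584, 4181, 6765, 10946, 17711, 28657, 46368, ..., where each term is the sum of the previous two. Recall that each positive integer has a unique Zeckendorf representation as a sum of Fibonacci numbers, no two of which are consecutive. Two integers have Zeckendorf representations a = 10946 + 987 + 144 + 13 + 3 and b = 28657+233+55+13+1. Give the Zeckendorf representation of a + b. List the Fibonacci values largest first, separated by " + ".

The two numbers are 12093 and 28959, so their sum is 41052.
Greedily peel off the largest Fibonacci term at each step:
41052: greatest Fibonacci not exceeding it is 28657, leaving 12395
12395: greatest Fibonacci not exceeding it is 10946, leaving 1449
1449: greatest Fibonacci not exceeding it is 987, leaving 462
462: greatest Fibonacci not exceeding it is 377, leaving 85
85: greatest Fibonacci not exceeding it is 55, leaving 30
30: greatest Fibonacci not exceeding it is 21, leaving 9
9: greatest Fibonacci not exceeding it is 8, leaving 1
1: greatest Fibonacci not exceeding it is 1, leaving 0

28657 + 10946 + 987 + 377 + 55 + 21 + 8 + 1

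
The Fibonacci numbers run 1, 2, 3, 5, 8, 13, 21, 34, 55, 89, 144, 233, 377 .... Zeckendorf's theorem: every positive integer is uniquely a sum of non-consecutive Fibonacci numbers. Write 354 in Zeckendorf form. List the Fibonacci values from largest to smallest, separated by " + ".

233 + 89 + 21 + 8 + 3

largest Fibonacci ≤ 354 is 233; 354 − 233 = 121
largest Fibonacci ≤ 121 is 89; 121 − 89 = 32
largest Fibonacci ≤ 32 is 21; 32 − 21 = 11
largest Fibonacci ≤ 11 is 8; 11 − 8 = 3
largest Fibonacci ≤ 3 is 3; 3 − 3 = 0
So 354 = 233 + 89 + 21 + 8 + 3, with no two terms consecutive in the sequence.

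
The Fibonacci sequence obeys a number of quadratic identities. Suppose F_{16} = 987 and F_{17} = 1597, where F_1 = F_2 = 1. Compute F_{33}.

3524578

By F_{2k+1} = F_k² + F_{k+1}²: F_{33} = 987² + 1597² = 974169 + 2550409 = 3524578.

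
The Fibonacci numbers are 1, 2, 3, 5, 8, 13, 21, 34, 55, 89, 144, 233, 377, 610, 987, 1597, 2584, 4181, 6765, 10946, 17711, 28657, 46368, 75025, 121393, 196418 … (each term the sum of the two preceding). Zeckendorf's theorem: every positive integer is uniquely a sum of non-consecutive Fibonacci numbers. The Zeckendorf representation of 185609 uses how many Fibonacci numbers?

Greedy algorithm:
185609 − 121393 = 64216
64216 − 46368 = 17848
17848 − 17711 = 137
137 − 89 = 48
48 − 34 = 14
14 − 13 = 1
1 − 1 = 0
185609 = 121393 + 46368 + 17711 + 89 + 34 + 13 + 1, which has 7 terms.

7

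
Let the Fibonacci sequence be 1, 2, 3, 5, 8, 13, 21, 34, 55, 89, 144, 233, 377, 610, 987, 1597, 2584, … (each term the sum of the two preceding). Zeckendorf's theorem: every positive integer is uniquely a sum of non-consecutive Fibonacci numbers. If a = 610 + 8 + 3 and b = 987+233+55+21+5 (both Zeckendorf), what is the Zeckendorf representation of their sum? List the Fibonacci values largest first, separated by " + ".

The two numbers are 621 and 1301, so their sum is 1922.
Repeatedly subtract the largest Fibonacci number that fits:
1597 ≤ 1922 < 2584, so take 1597; remainder 325
233 ≤ 325 < 377, so take 233; remainder 92
89 ≤ 92 < 144, so take 89; remainder 3
3 ≤ 3 < 5, so take 3; remainder 0

1597 + 233 + 89 + 3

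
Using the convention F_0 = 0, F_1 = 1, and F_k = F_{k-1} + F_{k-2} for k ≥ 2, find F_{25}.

75025

Iterating the recurrence up to F_{17} = 1597 and F_{16} = 987:
F_{18} = F_{17} + F_{16} = 1597 + 987 = 2584
F_{19} = F_{18} + F_{17} = 2584 + 1597 = 4181
F_{20} = F_{19} + F_{18} = 4181 + 2584 = 6765
F_{21} = F_{20} + F_{19} = 6765 + 4181 = 10946
F_{22} = F_{21} + F_{20} = 10946 + 6765 = 17711
F_{23} = F_{22} + F_{21} = 17711 + 10946 = 28657
F_{24} = F_{23} + F_{22} = 28657 + 17711 = 46368
F_{25} = F_{24} + F_{23} = 46368 + 28657 = 75025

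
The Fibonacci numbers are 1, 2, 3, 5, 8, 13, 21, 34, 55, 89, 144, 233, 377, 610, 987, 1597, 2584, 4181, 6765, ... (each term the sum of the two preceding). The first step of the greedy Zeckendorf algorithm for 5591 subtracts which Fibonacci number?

4181 ≤ 5591 < 6765, so the largest Fibonacci number not exceeding 5591 is 4181.

4181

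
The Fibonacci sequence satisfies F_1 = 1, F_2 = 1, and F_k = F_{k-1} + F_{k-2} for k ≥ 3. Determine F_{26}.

Iterating the recurrence up to F_{19} = 4181 and F_{18} = 2584:
F_{20} = F_{19} + F_{18} = 4181 + 2584 = 6765
F_{21} = F_{20} + F_{19} = 6765 + 4181 = 10946
F_{22} = F_{21} + F_{20} = 10946 + 6765 = 17711
F_{23} = F_{22} + F_{21} = 17711 + 10946 = 28657
F_{24} = F_{23} + F_{22} = 28657 + 17711 = 46368
F_{25} = F_{24} + F_{23} = 46368 + 28657 = 75025
F_{26} = F_{25} + F_{24} = 75025 + 46368 = 121393

121393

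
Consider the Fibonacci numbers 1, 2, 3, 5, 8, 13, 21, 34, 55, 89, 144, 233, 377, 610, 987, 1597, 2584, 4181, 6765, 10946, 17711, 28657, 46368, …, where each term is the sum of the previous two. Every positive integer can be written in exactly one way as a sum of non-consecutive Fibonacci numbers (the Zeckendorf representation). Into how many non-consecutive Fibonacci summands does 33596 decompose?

Greedily peel off the largest Fibonacci term at each step:
33596: greatest Fibonacci not exceeding it is 28657, leaving 4939
4939: greatest Fibonacci not exceeding it is 4181, leaving 758
758: greatest Fibonacci not exceeding it is 610, leaving 148
148: greatest Fibonacci not exceeding it is 144, leaving 4
4: greatest Fibonacci not exceeding it is 3, leaving 1
1: greatest Fibonacci not exceeding it is 1, leaving 0
33596 = 28657 + 4181 + 610 + 144 + 3 + 1, which has 6 terms.

6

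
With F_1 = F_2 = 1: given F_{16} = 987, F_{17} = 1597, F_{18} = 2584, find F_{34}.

5702887

By the addition formula F_{m+n} = F_m F_{n+1} + F_{m−1} F_n with m=17, n=17: F_{34} = 1597·2584 + 987·1597 = 4126648 + 1576239 = 5702887.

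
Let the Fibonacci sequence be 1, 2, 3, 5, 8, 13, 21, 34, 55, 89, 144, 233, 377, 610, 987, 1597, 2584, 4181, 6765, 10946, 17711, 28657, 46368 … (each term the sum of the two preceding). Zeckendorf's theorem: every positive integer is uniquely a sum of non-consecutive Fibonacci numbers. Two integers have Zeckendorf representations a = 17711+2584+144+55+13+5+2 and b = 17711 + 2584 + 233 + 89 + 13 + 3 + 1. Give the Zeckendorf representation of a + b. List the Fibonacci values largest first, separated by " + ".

The two numbers are 20514 and 20634, so their sum is 41148.
28657 ≤ 41148 < 46368, so take 28657; remainder 12491
10946 ≤ 12491 < 17711, so take 10946; remainder 1545
987 ≤ 1545 < 1597, so take 987; remainder 558
377 ≤ 558 < 610, so take 377; remainder 181
144 ≤ 181 < 233, so take 144; remainder 37
34 ≤ 37 < 55, so take 34; remainder 3
3 ≤ 3 < 5, so take 3; remainder 0

28657 + 10946 + 987 + 377 + 144 + 34 + 3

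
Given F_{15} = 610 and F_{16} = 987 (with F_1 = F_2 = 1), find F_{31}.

By F_{2k+1} = F_k² + F_{k+1}²: F_{31} = 610² + 987² = 372100 + 974169 = 1346269.

1346269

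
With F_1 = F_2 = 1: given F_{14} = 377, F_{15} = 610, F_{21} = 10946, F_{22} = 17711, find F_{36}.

14930352

By the addition formula F_{m+n} = F_m F_{n+1} + F_{m−1} F_n with m=15, n=21: F_{36} = 610·17711 + 377·10946 = 10803710 + 4126642 = 14930352.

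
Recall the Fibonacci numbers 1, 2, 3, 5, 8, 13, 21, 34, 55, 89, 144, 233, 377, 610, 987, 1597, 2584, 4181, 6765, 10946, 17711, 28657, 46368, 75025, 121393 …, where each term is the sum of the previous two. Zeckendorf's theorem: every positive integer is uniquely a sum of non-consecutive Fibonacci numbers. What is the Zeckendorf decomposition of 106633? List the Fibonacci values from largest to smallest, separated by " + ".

75025 ≤ 106633 < 121393, so take 75025; remainder 31608
28657 ≤ 31608 < 46368, so take 28657; remainder 2951
2584 ≤ 2951 < 4181, so take 2584; remainder 367
233 ≤ 367 < 377, so take 233; remainder 134
89 ≤ 134 < 144, so take 89; remainder 45
34 ≤ 45 < 55, so take 34; remainder 11
8 ≤ 11 < 13, so take 8; remainder 3
3 ≤ 3 < 5, so take 3; remainder 0
So 106633 = 75025 + 28657 + 2584 + 233 + 89 + 34 + 8 + 3, with no two terms consecutive in the sequence.

75025 + 28657 + 2584 + 233 + 89 + 34 + 8 + 3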